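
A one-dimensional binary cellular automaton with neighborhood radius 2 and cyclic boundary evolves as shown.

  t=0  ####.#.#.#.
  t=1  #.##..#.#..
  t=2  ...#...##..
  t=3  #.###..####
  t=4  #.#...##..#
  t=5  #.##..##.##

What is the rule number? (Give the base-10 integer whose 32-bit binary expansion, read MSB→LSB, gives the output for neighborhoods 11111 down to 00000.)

  ##### -> .   bit 31 = 0  t=3,i=9
  ####. -> #   bit 30 = 1  t=0,i=2
  ###.# -> #   bit 29 = 1  t=0,i=3
  ###.. -> .   bit 28 = 0  t=3,i=4
  ##.## -> .   bit 27 = 0  t=3,i=1
  ##.#. -> .   bit 26 = 0  t=0,i=4
  ##..# -> .   bit 25 = 0  t=1,i=4
  ##... -> #   bit 24 = 1  t=2,i=9
  #.### -> #   bit 23 = 1  t=0,i=0
  #.##. -> .   bit 22 = 0  t=1,i=2
  #.#.# -> .   bit 21 = 0  t=0,i=5
  #.#.. -> #   bit 20 = 1  t=1,i=8
  #..## -> #   bit 19 = 1  t=3,i=6
  #..#. -> .   bit 18 = 0  t=1,i=5
  #...# -> .   bit 17 = 0  t=2,i=5
  #.... -> #   bit 16 = 1  t=2,i=10
  .#### -> .   bit 15 = 0  t=0,i=1
  .###. -> .   bit 14 = 0  t=3,i=3
  .##.# -> #   bit 13 = 1  t=4,i=0
  .##.. -> #   bit 12 = 1  t=1,i=3
  .#.## -> .   bit 11 = 0  t=0,i=10
  .#.#. -> #   bit 10 = 1  t=0,i=6
  .#..# -> .   bit 9 = 0  t=1,i=9
  .#... -> #   bit 8 = 1  t=2,i=4
  ..### -> #   bit 7 = 1  t=3,i=7
  ..##. -> #   bit 6 = 1  t=2,i=7
  ..#.# -> .   bit 5 = 0  t=1,i=0
  ..#.. -> #   bit 4 = 1  t=2,i=3
  ...## -> .   bit 3 = 0  t=2,i=6
  ...#. -> #   bit 2 = 1  t=2,i=2
  ....# -> .   bit 1 = 0  t=2,i=1
  ..... -> #   bit 0 = 1  t=2,i=0
  bits 01100001100110010011010111010101 = 1637430741

1637430741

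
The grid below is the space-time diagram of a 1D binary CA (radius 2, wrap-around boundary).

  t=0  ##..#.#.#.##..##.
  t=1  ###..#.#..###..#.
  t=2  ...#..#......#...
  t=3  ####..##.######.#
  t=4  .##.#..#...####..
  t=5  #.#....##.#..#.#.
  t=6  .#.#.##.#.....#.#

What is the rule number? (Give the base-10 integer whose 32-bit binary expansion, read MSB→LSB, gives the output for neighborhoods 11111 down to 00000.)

3812635935

  nb #####: next=#  (t=3,i=1, bit31=1)
  nb ####.: next=#  (t=3,i=2, bit30=1)
  nb ###.#: next=#  (t=3,i=14, bit29=1)
  nb ###..: next=.  (t=1,i=2, bit28=0)
  nb ##.##: next=.  (t=0,i=16, bit27=0)
  nb ##.#.: next=.  (t=4,i=3, bit26=0)
  nb ##..#: next=#  (t=0,i=2, bit25=1)
  nb ##...: next=#  (t=4,i=15, bit24=1)
  nb #.###: next=.  (t=1,i=0, bit23=0)
  nb #.##.: next=#  (t=0,i=0, bit22=1)
  nb #.#.#: next=.  (t=0,i=6, bit21=0)
  nb #.#..: next=.  (t=1,i=7, bit20=0)
  nb #..##: next=.  (t=0,i=13, bit19=0)
  nb #..#.: next=.  (t=0,i=3, bit18=0)
  nb #...#: next=.  (t=4,i=9, bit17=0)
  nb #....: next=.  (t=2,i=8, bit16=0)
  nb .####: next=.  (t=3,i=0, bit15=0)
  nb .###.: next=.  (t=1,i=1, bit14=0)
  nb .##.#: next=#  (t=0,i=15, bit13=1)
  nb .##..: next=#  (t=0,i=1, bit12=1)
  nb .#.##: next=.  (t=0,i=9, bit11=0)
  nb .#.#.: next=#  (t=0,i=5, bit10=1)
  nb .#..#: next=.  (t=1,i=8, bit9=0)
  nb .#...: next=#  (t=2,i=7, bit8=1)
  nb ..###: next=.  (t=1,i=10, bit7=0)
  nb ..##.: next=.  (t=0,i=14, bit6=0)
  nb ..#.#: next=.  (t=0,i=4, bit5=0)
  nb ..#..: next=#  (t=2,i=3, bit4=1)
  nb ...##: next=#  (t=4,i=0, bit3=1)
  nb ...#.: next=#  (t=2,i=2, bit2=1)
  nb ....#: next=#  (t=2,i=1, bit1=1)
  nb .....: next=#  (t=2,i=0, bit0=1)
  bits 11100011010000000011010100011111 = 3812635935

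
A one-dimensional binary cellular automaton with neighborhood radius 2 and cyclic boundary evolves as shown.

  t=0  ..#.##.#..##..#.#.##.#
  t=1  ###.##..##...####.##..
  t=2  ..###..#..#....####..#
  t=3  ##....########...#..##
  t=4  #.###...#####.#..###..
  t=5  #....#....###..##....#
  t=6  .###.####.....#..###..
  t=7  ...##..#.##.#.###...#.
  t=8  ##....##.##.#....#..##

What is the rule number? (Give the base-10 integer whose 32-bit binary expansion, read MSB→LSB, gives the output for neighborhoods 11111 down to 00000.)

  [31] ##### => #  t=3,i=8
  [30] ####. => #  t=1,i=15
  [29] ###.# => #  t=1,i=2
  [28] ###.. => .  t=2,i=4
  [27] ##.## => #  t=1,i=3
  [26] ##.#. => .  t=0,i=6
  [25] ##..# => .  t=0,i=12
  [24] ##... => #  t=1,i=10
  [23] #.### => .  t=4,i=2
  [22] #.##. => #  t=0,i=4
  [21] #.#.# => #  t=0,i=16
  [20] #.#.. => .  t=0,i=7
  [19] #..## => #  t=0,i=9
  [18] #..#. => #  t=0,i=1
  [17] #...# => .  t=1,i=11
  [16] #.... => #  t=2,i=12
  [15] .#### => .  t=1,i=14
  [14] .###. => .  t=1,i=1
  [13] .##.# => #  t=0,i=5
  [12] .##.. => .  t=0,i=11
  [11] .#.## => .  t=0,i=3
  [10] .#.#. => #  t=0,i=15
  [9] .#..# => #  t=0,i=0
  [8] .#... => #  t=2,i=11
  [7] ..### => .  t=1,i=0
  [6] ..##. => .  t=0,i=10
  [5] ..#.# => #  t=0,i=2
  [4] ..#.. => #  t=2,i=7
  [3] ...## => .  t=1,i=12
  [2] ...#. => .  t=3,i=16
  [1] ....# => #  t=2,i=13
  [0] ..... => .  t=6,i=11
  bits 11101001011011010010011100110010 = 3916244786

3916244786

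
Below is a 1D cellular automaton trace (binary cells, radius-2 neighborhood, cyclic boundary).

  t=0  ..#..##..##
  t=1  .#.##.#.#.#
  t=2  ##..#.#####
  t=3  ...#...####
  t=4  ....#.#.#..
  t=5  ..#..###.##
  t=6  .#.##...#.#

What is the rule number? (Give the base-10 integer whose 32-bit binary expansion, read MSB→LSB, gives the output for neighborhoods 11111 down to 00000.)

2284697354

  [31] ##### => #  t=2,i=8
  [30] ####. => .  t=2,i=0
  [29] ###.# => .  t=5,i=7
  [28] ###.. => .  t=2,i=1
  [27] ##.## => #  t=5,i=8
  [26] ##.#. => .  t=1,i=5
  [25] ##..# => .  t=0,i=0
  [24] ##... => .  t=3,i=0
  [23] #.### => .  t=2,i=6
  [22] #.##. => .  t=1,i=3
  [21] #.#.# => #  t=1,i=1
  [20] #.#.. => .  t=4,i=8
  [19] #..## => #  t=0,i=4
  [18] #..#. => #  t=0,i=1
  [17] #...# => .  t=3,i=1
  [16] #.... => #  t=4,i=10
  [15] .#### => #  t=2,i=7
  [14] .###. => .  t=5,i=6
  [13] .##.# => #  t=1,i=4
  [12] .##.. => #  t=0,i=6
  [11] .#.## => .  t=1,i=2
  [10] .#.#. => #  t=1,i=0
  [9] .#..# => #  t=0,i=3
  [8] .#... => #  t=3,i=4
  [7] ..### => .  t=3,i=7
  [6] ..##. => .  t=0,i=5
  [5] ..#.# => .  t=2,i=4
  [4] ..#.. => .  t=0,i=2
  [3] ...## => #  t=3,i=6
  [2] ...#. => .  t=3,i=2
  [1] ....# => #  t=4,i=2
  [0] ..... => .  t=4,i=0
  bits 10001000001011011011011100001010 = 2284697354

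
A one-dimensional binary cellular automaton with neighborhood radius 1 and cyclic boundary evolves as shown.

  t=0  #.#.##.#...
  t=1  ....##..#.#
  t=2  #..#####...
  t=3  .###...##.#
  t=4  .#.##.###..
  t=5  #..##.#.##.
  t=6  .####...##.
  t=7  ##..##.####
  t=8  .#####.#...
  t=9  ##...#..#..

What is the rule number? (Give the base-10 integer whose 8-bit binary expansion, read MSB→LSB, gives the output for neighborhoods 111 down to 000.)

90

  ### -> .   bit 7 = 0  t=2,i=4
  ##. -> #   bit 6 = 1  t=0,i=5
  #.# -> .   bit 5 = 0  t=0,i=1
  #.. -> #   bit 4 = 1  t=0,i=8
  .## -> #   bit 3 = 1  t=0,i=4
  .#. -> .   bit 2 = 0  t=0,i=0
  ..# -> #   bit 1 = 1  t=0,i=10
  ... -> .   bit 0 = 0  t=0,i=9
  bits 01011010 = 90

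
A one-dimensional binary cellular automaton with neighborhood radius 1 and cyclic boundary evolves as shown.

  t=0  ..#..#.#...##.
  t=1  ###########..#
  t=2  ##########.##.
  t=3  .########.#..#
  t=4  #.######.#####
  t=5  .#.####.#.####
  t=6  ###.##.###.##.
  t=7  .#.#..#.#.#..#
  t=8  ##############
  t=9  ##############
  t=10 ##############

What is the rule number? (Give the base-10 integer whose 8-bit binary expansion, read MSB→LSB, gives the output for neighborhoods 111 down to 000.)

183

  ### -> #   bit 7 = 1  t=1,i=0
  ##. -> .   bit 6 = 0  t=0,i=12
  #.# -> #   bit 5 = 1  t=0,i=6
  #.. -> #   bit 4 = 1  t=0,i=3
  .## -> .   bit 3 = 0  t=0,i=11
  .#. -> #   bit 2 = 1  t=0,i=2
  ..# -> #   bit 1 = 1  t=0,i=1
  ... -> #   bit 0 = 1  t=0,i=0
  bits 10110111 = 183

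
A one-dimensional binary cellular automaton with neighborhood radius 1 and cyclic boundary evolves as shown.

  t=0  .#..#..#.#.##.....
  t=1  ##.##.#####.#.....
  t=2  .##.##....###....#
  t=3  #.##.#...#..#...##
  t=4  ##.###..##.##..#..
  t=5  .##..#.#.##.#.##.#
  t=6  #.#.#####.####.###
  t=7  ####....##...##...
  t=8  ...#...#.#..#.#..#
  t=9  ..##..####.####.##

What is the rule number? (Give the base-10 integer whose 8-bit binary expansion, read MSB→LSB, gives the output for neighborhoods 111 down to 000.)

  [7] ### => .  t=1,i=7
  [6] ##. => #  t=0,i=12
  [5] #.# => #  t=0,i=8
  [4] #.. => .  t=0,i=2
  [3] .## => .  t=0,i=11
  [2] .#. => #  t=0,i=1
  [1] ..# => #  t=0,i=0
  [0] ... => .  t=0,i=14
  bits 01100110 = 102

102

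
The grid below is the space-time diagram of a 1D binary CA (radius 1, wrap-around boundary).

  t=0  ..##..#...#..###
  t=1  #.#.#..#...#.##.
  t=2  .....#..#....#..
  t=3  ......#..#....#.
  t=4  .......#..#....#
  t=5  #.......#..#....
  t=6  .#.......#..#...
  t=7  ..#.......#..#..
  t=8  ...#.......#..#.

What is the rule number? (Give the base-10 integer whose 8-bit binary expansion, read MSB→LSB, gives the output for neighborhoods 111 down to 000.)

152

  nb ###: next=#  (t=0,i=14, bit7=1)
  nb ##.: next=.  (t=0,i=3, bit6=0)
  nb #.#: next=.  (t=1,i=1, bit5=0)
  nb #..: next=#  (t=0,i=0, bit4=1)
  nb .##: next=#  (t=0,i=2, bit3=1)
  nb .#.: next=.  (t=0,i=6, bit2=0)
  nb ..#: next=.  (t=0,i=1, bit1=0)
  nb ...: next=.  (t=0,i=8, bit0=0)
  bits 10011000 = 152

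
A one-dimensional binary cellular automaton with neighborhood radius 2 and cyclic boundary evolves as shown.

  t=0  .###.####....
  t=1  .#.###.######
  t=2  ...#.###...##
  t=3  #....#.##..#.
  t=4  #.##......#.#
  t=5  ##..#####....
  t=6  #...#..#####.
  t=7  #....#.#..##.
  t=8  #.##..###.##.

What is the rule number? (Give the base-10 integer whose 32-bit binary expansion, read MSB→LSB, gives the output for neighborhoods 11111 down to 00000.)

  nb #####: next=.  (t=1,i=9, bit31=0)
  nb ####.: next=#  (t=0,i=7, bit30=1)
  nb ###.#: next=#  (t=0,i=3, bit29=1)
  nb ###..: next=#  (t=0,i=8, bit28=1)
  nb ##.##: next=#  (t=0,i=4, bit27=1)
  nb ##.#.: next=.  (t=1,i=0, bit26=0)
  nb ##..#: next=.  (t=3,i=9, bit25=0)
  nb ##...: next=#  (t=0,i=9, bit24=1)
  nb #.###: next=#  (t=0,i=5, bit23=1)
  nb #.##.: next=.  (t=3,i=7, bit22=0)
  nb #.#.#: next=.  (t=1,i=1, bit21=0)
  nb #.#..: next=#  (t=3,i=0, bit20=1)
  nb #..##: next=.  (t=5,i=3, bit19=0)
  nb #..#.: next=#  (t=3,i=10, bit18=1)
  nb #...#: next=.  (t=2,i=1, bit17=0)
  nb #....: next=#  (t=0,i=10, bit16=1)
  nb .####: next=.  (t=0,i=6, bit15=0)
  nb .###.: next=.  (t=0,i=2, bit14=0)
  nb .##.#: next=#  (t=4,i=0, bit13=1)
  nb .##..: next=.  (t=2,i=12, bit12=0)
  nb .#.##: next=.  (t=1,i=2, bit11=0)
  nb .#.#.: next=#  (t=3,i=12, bit10=1)
  nb .#..#: next=#  (t=6,i=5, bit9=1)
  nb .#...: next=.  (t=3,i=1, bit8=0)
  nb ..###: next=#  (t=0,i=1, bit7=1)
  nb ..##.: next=#  (t=2,i=11, bit6=1)
  nb ..#.#: next=.  (t=2,i=3, bit5=0)
  nb ..#..: next=.  (t=6,i=4, bit4=0)
  nb ...##: next=.  (t=0,i=0, bit3=0)
  nb ...#.: next=.  (t=2,i=2, bit2=0)
  nb ....#: next=#  (t=0,i=12, bit1=1)
  nb .....: next=#  (t=0,i=11, bit0=1)
  bits 01111001100101010010011011000011 = 2039817923

2039817923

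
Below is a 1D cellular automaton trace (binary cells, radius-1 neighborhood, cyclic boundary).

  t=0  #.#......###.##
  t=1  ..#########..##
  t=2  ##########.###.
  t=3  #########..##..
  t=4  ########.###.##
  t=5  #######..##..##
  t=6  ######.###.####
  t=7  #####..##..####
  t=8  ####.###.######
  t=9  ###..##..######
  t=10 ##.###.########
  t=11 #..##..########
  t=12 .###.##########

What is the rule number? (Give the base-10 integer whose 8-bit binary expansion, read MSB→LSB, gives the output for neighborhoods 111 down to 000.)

159

  [7] ### => #  t=0,i=10
  [6] ##. => .  t=0,i=0
  [5] #.# => .  t=0,i=1
  [4] #.. => #  t=0,i=3
  [3] .## => #  t=0,i=9
  [2] .#. => #  t=0,i=2
  [1] ..# => #  t=0,i=8
  [0] ... => #  t=0,i=4
  bits 10011111 = 159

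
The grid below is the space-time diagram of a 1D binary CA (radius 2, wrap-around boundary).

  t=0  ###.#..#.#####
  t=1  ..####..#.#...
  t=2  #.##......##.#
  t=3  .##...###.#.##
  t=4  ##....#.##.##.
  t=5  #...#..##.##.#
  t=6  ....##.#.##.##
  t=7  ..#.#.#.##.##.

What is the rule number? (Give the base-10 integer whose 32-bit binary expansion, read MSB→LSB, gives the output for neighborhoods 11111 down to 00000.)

743476179

  [31] ##### => .  t=0,i=0
  [30] ####. => .  t=0,i=1
  [29] ###.# => #  t=0,i=2
  [28] ###.. => .  t=1,i=5
  [27] ##.## => #  t=2,i=1
  [26] ##.#. => #  t=0,i=3
  [25] ##..# => .  t=1,i=6
  [24] ##... => .  t=2,i=4
  [23] #.### => .  t=0,i=9
  [22] #.##. => #  t=2,i=2
  [21] #.#.# => .  t=3,i=10
  [20] #.#.. => #  t=0,i=4
  [19] #..## => .  t=5,i=6
  [18] #..#. => .  t=0,i=6
  [17] #...# => .  t=3,i=4
  [16] #.... => .  t=1,i=12
  [15] .#### => #  t=0,i=10
  [14] .###. => .  t=3,i=7
  [13] .##.# => .  t=2,i=0
  [12] .##.. => .  t=2,i=3
  [11] .#.## => #  t=0,i=8
  [10] .#.#. => .  t=1,i=9
  [9] .#..# => #  t=0,i=5
  [8] .#... => #  t=1,i=11
  [7] ..### => #  t=1,i=2
  [6] ..##. => #  t=2,i=10
  [5] ..#.# => .  t=0,i=7
  [4] ..#.. => #  t=5,i=4
  [3] ...## => .  t=1,i=1
  [2] ...#. => .  t=4,i=5
  [1] ....# => #  t=1,i=0
  [0] ..... => #  t=1,i=13
  bits 00101100010100001000101111010011 = 743476179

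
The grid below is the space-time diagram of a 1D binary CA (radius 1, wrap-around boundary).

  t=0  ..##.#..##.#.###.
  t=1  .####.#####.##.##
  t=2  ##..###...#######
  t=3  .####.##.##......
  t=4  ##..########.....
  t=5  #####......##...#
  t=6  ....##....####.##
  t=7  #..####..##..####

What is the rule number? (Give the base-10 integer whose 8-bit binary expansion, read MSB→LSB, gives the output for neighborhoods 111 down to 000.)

  nb ###: next=.  (t=0,i=14, bit7=0)
  nb ##.: next=#  (t=0,i=3, bit6=1)
  nb #.#: next=#  (t=0,i=4, bit5=1)
  nb #..: next=#  (t=0,i=6, bit4=1)
  nb .##: next=#  (t=0,i=2, bit3=1)
  nb .#.: next=.  (t=0,i=5, bit2=0)
  nb ..#: next=#  (t=0,i=1, bit1=1)
  nb ...: next=.  (t=0,i=0, bit0=0)
  bits 01111010 = 122

122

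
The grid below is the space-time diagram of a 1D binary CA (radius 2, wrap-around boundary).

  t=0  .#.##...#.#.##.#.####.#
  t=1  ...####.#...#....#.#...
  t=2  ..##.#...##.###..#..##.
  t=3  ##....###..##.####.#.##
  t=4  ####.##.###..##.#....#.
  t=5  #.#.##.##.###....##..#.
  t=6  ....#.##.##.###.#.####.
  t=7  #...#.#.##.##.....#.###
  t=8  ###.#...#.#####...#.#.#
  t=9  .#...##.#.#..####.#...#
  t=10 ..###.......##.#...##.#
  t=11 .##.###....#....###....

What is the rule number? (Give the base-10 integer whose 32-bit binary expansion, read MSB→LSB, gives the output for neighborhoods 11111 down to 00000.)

1540297144

  nb #####: next=.  (t=8,i=12, bit31=0)
  nb ####.: next=#  (t=0,i=19, bit30=1)
  nb ###.#: next=.  (t=0,i=20, bit29=0)
  nb ###..: next=#  (t=2,i=14, bit28=1)
  nb ##.##: next=#  (t=2,i=11, bit27=1)
  nb ##.#.: next=.  (t=0,i=14, bit26=0)
  nb ##..#: next=#  (t=2,i=15, bit25=1)
  nb ##...: next=#  (t=0,i=5, bit24=1)
  nb #.###: next=#  (t=0,i=17, bit23=1)
  nb #.##.: next=#  (t=0,i=3, bit22=1)
  nb #.#.#: next=.  (t=0,i=1, bit21=0)
  nb #.#..: next=.  (t=1,i=8, bit20=0)
  nb #..##: next=#  (t=2,i=19, bit19=1)
  nb #..#.: next=#  (t=2,i=16, bit18=1)
  nb #...#: next=#  (t=0,i=6, bit17=1)
  nb #....: next=#  (t=1,i=14, bit16=1)
  nb .####: next=.  (t=0,i=18, bit15=0)
  nb .###.: next=.  (t=2,i=13, bit14=0)
  nb .##.#: next=.  (t=0,i=13, bit13=0)
  nb .##..: next=#  (t=0,i=4, bit12=1)
  nb .#.##: next=.  (t=0,i=2, bit11=0)
  nb .#.#.: next=.  (t=0,i=0, bit10=0)
  nb .#..#: next=.  (t=2,i=18, bit9=0)
  nb .#...: next=#  (t=1,i=9, bit8=1)
  nb ..###: next=#  (t=1,i=3, bit7=1)
  nb ..##.: next=.  (t=2,i=2, bit6=0)
  nb ..#.#: next=#  (t=0,i=8, bit5=1)
  nb ..#..: next=#  (t=1,i=12, bit4=1)
  nb ...##: next=#  (t=1,i=2, bit3=1)
  nb ...#.: next=.  (t=0,i=7, bit2=0)
  nb ....#: next=.  (t=1,i=1, bit1=0)
  nb .....: next=.  (t=1,i=0, bit0=0)
  bits 01011011110011110001000110111000 = 1540297144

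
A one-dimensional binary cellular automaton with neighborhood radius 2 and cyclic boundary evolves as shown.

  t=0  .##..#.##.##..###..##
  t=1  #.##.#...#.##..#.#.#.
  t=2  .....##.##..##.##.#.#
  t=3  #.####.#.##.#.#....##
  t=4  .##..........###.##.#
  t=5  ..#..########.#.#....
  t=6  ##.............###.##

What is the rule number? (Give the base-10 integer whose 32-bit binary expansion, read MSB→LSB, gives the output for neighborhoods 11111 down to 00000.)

  nb #####: next=.  (t=5,i=7, bit31=0)
  nb ####.: next=.  (t=3,i=4, bit30=0)
  nb ###.#: next=.  (t=3,i=0, bit29=0)
  nb ###..: next=.  (t=0,i=16, bit28=0)
  nb ##.##: next=#  (t=0,i=0, bit27=1)
  nb ##.#.: next=.  (t=1,i=4, bit26=0)
  nb ##..#: next=#  (t=0,i=3, bit25=1)
  nb ##...: next=.  (t=4,i=3, bit24=0)
  nb #.###: next=#  (t=3,i=2, bit23=1)
  nb #.##.: next=.  (t=0,i=1, bit22=0)
  nb #.#.#: next=.  (t=1,i=0, bit21=0)
  nb #.#..: next=#  (t=1,i=5, bit20=1)
  nb #..##: next=.  (t=0,i=13, bit19=0)
  nb #..#.: next=.  (t=0,i=4, bit18=0)
  nb #...#: next=.  (t=1,i=7, bit17=0)
  nb #....: next=.  (t=2,i=1, bit16=0)
  nb .####: next=.  (t=3,i=3, bit15=0)
  nb .###.: next=#  (t=0,i=15, bit14=1)
  nb .##.#: next=.  (t=0,i=8, bit13=0)
  nb .##..: next=#  (t=0,i=2, bit12=1)
  nb .#.##: next=.  (t=0,i=6, bit11=0)
  nb .#.#.: next=#  (t=1,i=16, bit10=1)
  nb .#..#: next=.  (t=5,i=3, bit9=0)
  nb .#...: next=#  (t=1,i=6, bit8=1)
  nb ..###: next=.  (t=0,i=14, bit7=0)
  nb ..##.: next=#  (t=0,i=19, bit6=1)
  nb ..#.#: next=#  (t=0,i=5, bit5=1)
  nb ..#..: next=.  (t=5,i=2, bit4=0)
  nb ...##: next=#  (t=2,i=4, bit3=1)
  nb ...#.: next=#  (t=1,i=8, bit2=1)
  nb ....#: next=#  (t=2,i=3, bit1=1)
  nb .....: next=#  (t=2,i=2, bit0=1)
  bits 00001010100100000101010101101111 = 177231215

177231215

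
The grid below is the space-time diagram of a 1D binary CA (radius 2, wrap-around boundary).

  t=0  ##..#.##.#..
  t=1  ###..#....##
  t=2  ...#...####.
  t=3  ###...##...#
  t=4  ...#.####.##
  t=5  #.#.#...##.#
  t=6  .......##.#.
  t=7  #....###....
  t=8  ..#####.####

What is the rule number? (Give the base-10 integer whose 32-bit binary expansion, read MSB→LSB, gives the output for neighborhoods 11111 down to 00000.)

722033358

  ##### -> .   bit 31 = 0  t=1,i=0
  ####. -> .   bit 30 = 0  t=1,i=1
  ###.# -> #   bit 29 = 1  t=4,i=8
  ###.. -> .   bit 28 = 0  t=1,i=2
  ##.## -> #   bit 27 = 1  t=4,i=9
  ##.#. -> .   bit 26 = 0  t=0,i=8
  ##..# -> #   bit 25 = 1  t=0,i=2
  ##... -> #   bit 24 = 1  t=2,i=11
  #.### -> .   bit 23 = 0  t=4,i=5
  #.##. -> .   bit 22 = 0  t=0,i=6
  #.#.# -> .   bit 21 = 0  t=5,i=2
  #.#.. -> .   bit 20 = 0  t=0,i=9
  #..## -> #   bit 19 = 1  t=0,i=11
  #..#. -> .   bit 18 = 0  t=0,i=3
  #...# -> .   bit 17 = 0  t=2,i=5
  #.... -> #   bit 16 = 1  t=1,i=7
  .#### -> .   bit 15 = 0  t=1,i=11
  .###. -> #   bit 14 = 1  t=7,i=6
  .##.# -> .   bit 13 = 0  t=0,i=7
  .##.. -> #   bit 12 = 1  t=0,i=1
  .#.## -> #   bit 11 = 1  t=0,i=5
  .#.#. -> .   bit 10 = 0  t=5,i=3
  .#..# -> #   bit 9 = 1  t=0,i=10
  .#... -> .   bit 8 = 0  t=1,i=6
  ..### -> #   bit 7 = 1  t=1,i=10
  ..##. -> #   bit 6 = 1  t=0,i=0
  ..#.# -> .   bit 5 = 0  t=0,i=4
  ..#.. -> .   bit 4 = 0  t=1,i=5
  ...## -> #   bit 3 = 1  t=1,i=9
  ...#. -> #   bit 2 = 1  t=2,i=2
  ....# -> #   bit 1 = 1  t=1,i=8
  ..... -> .   bit 0 = 0  t=6,i=1
  bits 00101011000010010101101011001110 = 722033358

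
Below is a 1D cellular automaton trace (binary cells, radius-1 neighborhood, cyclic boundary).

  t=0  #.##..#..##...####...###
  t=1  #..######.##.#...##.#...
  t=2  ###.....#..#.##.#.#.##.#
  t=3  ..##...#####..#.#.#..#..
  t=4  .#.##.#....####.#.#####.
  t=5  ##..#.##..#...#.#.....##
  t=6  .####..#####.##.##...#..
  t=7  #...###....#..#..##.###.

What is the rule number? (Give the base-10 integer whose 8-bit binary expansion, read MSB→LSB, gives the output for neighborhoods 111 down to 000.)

  [7] ### => .  t=0,i=15
  [6] ##. => #  t=0,i=0
  [5] #.# => .  t=0,i=1
  [4] #.. => #  t=0,i=4
  [3] .## => .  t=0,i=2
  [2] .#. => #  t=0,i=6
  [1] ..# => #  t=0,i=5
  [0] ... => .  t=0,i=12
  bits 01010110 = 86

86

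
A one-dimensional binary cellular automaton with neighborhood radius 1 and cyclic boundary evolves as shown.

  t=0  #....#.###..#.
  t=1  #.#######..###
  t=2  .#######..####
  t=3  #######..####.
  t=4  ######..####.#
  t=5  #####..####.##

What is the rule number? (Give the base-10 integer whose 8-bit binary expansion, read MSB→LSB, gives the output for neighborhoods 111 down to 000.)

  ### -> #   bit 7 = 1  t=0,i=8
  ##. -> .   bit 6 = 0  t=0,i=9
  #.# -> #   bit 5 = 1  t=0,i=6
  #.. -> .   bit 4 = 0  t=0,i=1
  .## -> #   bit 3 = 1  t=0,i=7
  .#. -> #   bit 2 = 1  t=0,i=0
  ..# -> #   bit 1 = 1  t=0,i=4
  ... -> #   bit 0 = 1  t=0,i=2
  bits 10101111 = 175

175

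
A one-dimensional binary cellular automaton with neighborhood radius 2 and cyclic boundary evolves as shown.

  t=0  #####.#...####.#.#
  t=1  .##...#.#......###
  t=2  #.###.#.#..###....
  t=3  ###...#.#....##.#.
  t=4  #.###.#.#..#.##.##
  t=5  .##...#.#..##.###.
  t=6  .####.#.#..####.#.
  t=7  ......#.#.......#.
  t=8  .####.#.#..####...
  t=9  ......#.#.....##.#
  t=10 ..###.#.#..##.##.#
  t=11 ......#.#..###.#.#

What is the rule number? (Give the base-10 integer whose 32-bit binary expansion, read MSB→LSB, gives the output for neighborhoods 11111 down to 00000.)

2578593891

  nb #####: next=#  (t=0,i=1, bit31=1)
  nb ####.: next=.  (t=0,i=3, bit30=0)
  nb ###.#: next=.  (t=0,i=4, bit29=0)
  nb ###..: next=#  (t=2,i=13, bit28=1)
  nb ##.##: next=#  (t=1,i=0, bit27=1)
  nb ##.#.: next=.  (t=0,i=5, bit26=0)
  nb ##..#: next=.  (t=5,i=17, bit25=0)
  nb ##...: next=#  (t=1,i=3, bit24=1)
  nb #.###: next=#  (t=0,i=17, bit23=1)
  nb #.##.: next=.  (t=1,i=1, bit22=0)
  nb #.#.#: next=#  (t=0,i=15, bit21=1)
  nb #.#..: next=#  (t=0,i=6, bit20=1)
  nb #..##: next=.  (t=2,i=10, bit19=0)
  nb #..#.: next=.  (t=4,i=10, bit18=0)
  nb #...#: next=#  (t=0,i=8, bit17=1)
  nb #....: next=.  (t=1,i=10, bit16=0)
  nb .####: next=.  (t=0,i=0, bit15=0)
  nb .###.: next=.  (t=1,i=16, bit14=0)
  nb .##.#: next=#  (t=3,i=14, bit13=1)
  nb .##..: next=#  (t=1,i=2, bit12=1)
  nb .#.##: next=#  (t=0,i=16, bit11=1)
  nb .#.#.: next=.  (t=1,i=7, bit10=0)
  nb .#..#: next=.  (t=2,i=9, bit9=0)
  nb .#...: next=.  (t=0,i=7, bit8=0)
  nb ..###: next=.  (t=0,i=10, bit7=0)
  nb ..##.: next=#  (t=3,i=13, bit6=1)
  nb ..#.#: next=#  (t=1,i=6, bit5=1)
  nb ..#..: next=.  (t=7,i=16, bit4=0)
  nb ...##: next=.  (t=0,i=9, bit3=0)
  nb ...#.: next=.  (t=1,i=5, bit2=0)
  nb ....#: next=#  (t=1,i=13, bit1=1)
  nb .....: next=#  (t=1,i=11, bit0=1)
  bits 10011001101100100011100001100011 = 2578593891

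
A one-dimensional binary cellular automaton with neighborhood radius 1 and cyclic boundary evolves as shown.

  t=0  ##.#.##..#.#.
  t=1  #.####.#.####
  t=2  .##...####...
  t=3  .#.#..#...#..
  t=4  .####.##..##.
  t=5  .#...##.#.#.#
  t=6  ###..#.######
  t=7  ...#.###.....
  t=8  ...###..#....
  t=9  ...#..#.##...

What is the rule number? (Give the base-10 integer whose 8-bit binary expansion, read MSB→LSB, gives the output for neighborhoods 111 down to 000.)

  ### -> .   bit 7 = 0  t=1,i=3
  ##. -> .   bit 6 = 0  t=0,i=1
  #.# -> #   bit 5 = 1  t=0,i=2
  #.. -> #   bit 4 = 1  t=0,i=7
  .## -> #   bit 3 = 1  t=0,i=0
  .#. -> #   bit 2 = 1  t=0,i=3
  ..# -> .   bit 1 = 0  t=0,i=8
  ... -> .   bit 0 = 0  t=2,i=4
  bits 00111100 = 60

60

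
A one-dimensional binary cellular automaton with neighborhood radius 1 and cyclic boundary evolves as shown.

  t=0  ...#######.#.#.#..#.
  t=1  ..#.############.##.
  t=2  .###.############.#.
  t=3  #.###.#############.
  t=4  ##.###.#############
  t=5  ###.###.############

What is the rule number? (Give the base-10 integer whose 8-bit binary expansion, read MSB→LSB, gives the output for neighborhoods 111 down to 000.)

  ### -> #   bit 7 = 1  t=0,i=4
  ##. -> #   bit 6 = 1  t=0,i=9
  #.# -> #   bit 5 = 1  t=0,i=10
  #.. -> .   bit 4 = 0  t=0,i=16
  .## -> .   bit 3 = 0  t=0,i=3
  .#. -> #   bit 2 = 1  t=0,i=11
  ..# -> #   bit 1 = 1  t=0,i=2
  ... -> .   bit 0 = 0  t=0,i=0
  bits 11100110 = 230

230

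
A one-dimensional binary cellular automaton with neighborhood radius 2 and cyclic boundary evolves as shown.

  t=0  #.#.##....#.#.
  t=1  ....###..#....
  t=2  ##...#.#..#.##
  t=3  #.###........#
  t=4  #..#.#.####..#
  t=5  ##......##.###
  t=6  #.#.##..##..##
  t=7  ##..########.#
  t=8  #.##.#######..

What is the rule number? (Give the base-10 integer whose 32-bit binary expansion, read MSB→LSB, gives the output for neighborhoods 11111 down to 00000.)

  nb #####: next=#  (t=5,i=13, bit31=1)
  nb ####.: next=#  (t=2,i=0, bit30=1)
  nb ###.#: next=#  (t=6,i=0, bit29=1)
  nb ###..: next=.  (t=1,i=6, bit28=0)
  nb ##.##: next=.  (t=3,i=1, bit27=0)
  nb ##.#.: next=#  (t=6,i=1, bit26=1)
  nb ##..#: next=#  (t=1,i=7, bit25=1)
  nb ##...: next=#  (t=0,i=6, bit24=1)
  nb #.###: next=.  (t=2,i=12, bit23=0)
  nb #.##.: next=#  (t=0,i=4, bit22=1)
  nb #.#.#: next=.  (t=0,i=0, bit21=0)
  nb #.#..: next=.  (t=2,i=7, bit20=0)
  nb #..##: next=#  (t=4,i=12, bit19=1)
  nb #..#.: next=.  (t=1,i=8, bit18=0)
  nb #...#: next=#  (t=2,i=3, bit17=1)
  nb #....: next=.  (t=0,i=7, bit16=0)
  nb .####: next=#  (t=2,i=13, bit15=1)
  nb .###.: next=#  (t=1,i=5, bit14=1)
  nb .##.#: next=#  (t=3,i=0, bit13=1)
  nb .##..: next=#  (t=0,i=5, bit12=1)
  nb .#.##: next=.  (t=0,i=3, bit11=0)
  nb .#.#.: next=.  (t=0,i=1, bit10=0)
  nb .#..#: next=.  (t=2,i=8, bit9=0)
  nb .#...: next=#  (t=1,i=10, bit8=1)
  nb ..###: next=.  (t=1,i=4, bit7=0)
  nb ..##.: next=#  (t=3,i=13, bit6=1)
  nb ..#.#: next=.  (t=0,i=10, bit5=0)
  nb ..#..: next=.  (t=1,i=9, bit4=0)
  nb ...##: next=.  (t=1,i=3, bit3=0)
  nb ...#.: next=#  (t=0,i=9, bit2=1)
  nb ....#: next=.  (t=0,i=8, bit1=0)
  nb .....: next=#  (t=1,i=0, bit0=1)
  bits 11100111010010101111000101000101 = 3880448325

3880448325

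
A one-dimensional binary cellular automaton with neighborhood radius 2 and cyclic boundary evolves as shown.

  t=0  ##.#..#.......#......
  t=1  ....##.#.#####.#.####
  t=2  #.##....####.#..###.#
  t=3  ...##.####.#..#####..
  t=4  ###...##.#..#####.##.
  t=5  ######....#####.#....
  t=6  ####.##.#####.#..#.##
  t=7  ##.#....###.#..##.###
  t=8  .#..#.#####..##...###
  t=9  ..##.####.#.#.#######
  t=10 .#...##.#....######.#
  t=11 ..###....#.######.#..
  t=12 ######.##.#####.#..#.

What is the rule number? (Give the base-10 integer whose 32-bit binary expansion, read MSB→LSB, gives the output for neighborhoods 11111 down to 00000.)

2978929551

  [31] ##### => #  t=1,i=11
  [30] ####. => .  t=1,i=12
  [29] ###.# => #  t=1,i=13
  [28] ###.. => #  t=1,i=20
  [27] ##.## => .  t=2,i=1
  [26] ##.#. => .  t=0,i=2
  [25] ##..# => .  t=8,i=11
  [24] ##... => #  t=1,i=0
  [23] #.### => #  t=1,i=9
  [22] #.##. => .  t=2,i=2
  [21] #.#.# => .  t=1,i=7
  [20] #.#.. => .  t=0,i=3
  [19] #..## => #  t=2,i=15
  [18] #..#. => #  t=0,i=5
  [17] #...# => #  t=4,i=4
  [16] #.... => .  t=0,i=8
  [15] .#### => #  t=1,i=10
  [14] .###. => #  t=2,i=17
  [13] .##.# => .  t=0,i=1
  [12] .##.. => #  t=2,i=3
  [11] .#.## => #  t=1,i=8
  [10] .#.#. => .  t=9,i=11
  [9] .#..# => #  t=0,i=4
  [8] .#... => #  t=0,i=7
  [7] ..### => #  t=2,i=8
  [6] ..##. => .  t=0,i=0
  [5] ..#.# => .  t=6,i=17
  [4] ..#.. => .  t=0,i=6
  [3] ...## => #  t=0,i=20
  [2] ...#. => #  t=0,i=13
  [1] ....# => #  t=0,i=12
  [0] ..... => #  t=0,i=9
  bits 10110001100011101101101110001111 = 2978929551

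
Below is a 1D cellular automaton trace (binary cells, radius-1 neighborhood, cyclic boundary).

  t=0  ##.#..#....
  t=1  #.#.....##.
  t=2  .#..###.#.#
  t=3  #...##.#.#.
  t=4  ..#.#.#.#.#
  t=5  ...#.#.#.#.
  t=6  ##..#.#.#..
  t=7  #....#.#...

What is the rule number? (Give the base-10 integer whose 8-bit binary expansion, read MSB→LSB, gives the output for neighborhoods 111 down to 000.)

169

  ###|#  b7=1 t=2,i=5
  ##.|.  b6=0 t=0,i=1
  #.#|#  b5=1 t=0,i=2
  #..|.  b4=0 t=0,i=4
  .##|#  b3=1 t=0,i=0
  .#.|.  b2=0 t=0,i=3
  ..#|.  b1=0 t=0,i=5
  ...|#  b0=1 t=0,i=8
  bits 10101001 = 169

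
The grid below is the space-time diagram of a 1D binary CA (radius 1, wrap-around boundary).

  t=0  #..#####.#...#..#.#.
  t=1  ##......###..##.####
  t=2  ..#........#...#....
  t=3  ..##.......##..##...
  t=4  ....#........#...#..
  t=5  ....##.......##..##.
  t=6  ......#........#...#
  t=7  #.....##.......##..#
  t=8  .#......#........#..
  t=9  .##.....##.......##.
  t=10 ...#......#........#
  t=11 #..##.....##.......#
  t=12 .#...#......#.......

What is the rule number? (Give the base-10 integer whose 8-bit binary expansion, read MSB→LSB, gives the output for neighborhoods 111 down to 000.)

52

  ### -> .   bit 7 = 0  t=0,i=4
  ##. -> .   bit 6 = 0  t=0,i=7
  #.# -> #   bit 5 = 1  t=0,i=8
  #.. -> #   bit 4 = 1  t=0,i=1
  .## -> .   bit 3 = 0  t=0,i=3
  .#. -> #   bit 2 = 1  t=0,i=0
  ..# -> .   bit 1 = 0  t=0,i=2
  ... -> .   bit 0 = 0  t=0,i=11
  bits 00110100 = 52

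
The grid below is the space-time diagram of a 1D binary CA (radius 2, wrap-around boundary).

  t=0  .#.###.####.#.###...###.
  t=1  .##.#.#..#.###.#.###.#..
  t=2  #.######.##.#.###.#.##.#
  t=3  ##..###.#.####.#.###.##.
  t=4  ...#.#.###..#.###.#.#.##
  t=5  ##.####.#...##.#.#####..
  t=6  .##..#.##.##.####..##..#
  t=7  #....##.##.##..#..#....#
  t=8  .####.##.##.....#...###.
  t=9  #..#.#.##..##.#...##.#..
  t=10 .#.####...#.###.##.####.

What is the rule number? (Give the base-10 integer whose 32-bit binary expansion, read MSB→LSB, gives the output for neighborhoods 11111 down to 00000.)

  [31] ##### => #  t=2,i=4
  [30] ####. => #  t=0,i=9
  [29] ###.# => .  t=0,i=5
  [28] ###.. => .  t=0,i=16
  [27] ##.## => #  t=0,i=6
  [26] ##.#. => #  t=0,i=11
  [25] ##..# => .  t=0,i=23
  [24] ##... => #  t=0,i=17
  [23] #.### => .  t=0,i=3
  [22] #.##. => .  t=2,i=9
  [21] #.#.# => #  t=0,i=12
  [20] #.#.. => #  t=1,i=6
  [19] #..## => #  t=3,i=3
  [18] #..#. => .  t=0,i=0
  [17] #...# => #  t=0,i=18
  [16] #.... => #  t=7,i=2
  [15] .#### => .  t=0,i=8
  [14] .###. => #  t=0,i=4
  [13] .##.# => #  t=1,i=2
  [12] .##.. => .  t=3,i=1
  [11] .#.## => #  t=0,i=2
  [10] .#.#. => #  t=1,i=5
  [9] .#..# => #  t=1,i=7
  [8] .#... => .  t=1,i=22
  [7] ..### => .  t=0,i=20
  [6] ..##. => .  t=1,i=1
  [5] ..#.# => #  t=0,i=1
  [4] ..#.. => .  t=7,i=15
  [3] ...## => #  t=0,i=19
  [2] ...#. => .  t=4,i=2
  [1] ....# => #  t=7,i=3
  [0] ..... => .  t=8,i=13
  bits 11001101001110110110111000101010 = 3443224106

3443224106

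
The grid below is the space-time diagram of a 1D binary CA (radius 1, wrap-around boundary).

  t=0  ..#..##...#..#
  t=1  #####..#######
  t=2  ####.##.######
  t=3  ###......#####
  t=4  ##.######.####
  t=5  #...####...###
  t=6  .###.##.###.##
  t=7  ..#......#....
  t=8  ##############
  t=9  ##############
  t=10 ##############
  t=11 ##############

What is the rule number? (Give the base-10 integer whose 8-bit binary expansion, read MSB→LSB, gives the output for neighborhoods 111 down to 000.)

  ###|#  b7=1 t=1,i=0
  ##.|.  b6=0 t=0,i=6
  #.#|.  b5=0 t=2,i=4
  #..|#  b4=1 t=0,i=0
  .##|.  b3=0 t=0,i=5
  .#.|#  b2=1 t=0,i=2
  ..#|#  b1=1 t=0,i=1
  ...|#  b0=1 t=0,i=8
  bits 10010111 = 151

151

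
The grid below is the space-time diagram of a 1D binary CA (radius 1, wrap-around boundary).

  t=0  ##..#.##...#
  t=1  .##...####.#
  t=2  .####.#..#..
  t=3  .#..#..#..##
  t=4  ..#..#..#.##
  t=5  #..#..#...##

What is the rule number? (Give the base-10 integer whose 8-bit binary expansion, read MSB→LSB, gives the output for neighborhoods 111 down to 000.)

  [7] ### => .  t=0,i=0
  [6] ##. => #  t=0,i=1
  [5] #.# => .  t=0,i=5
  [4] #.. => #  t=0,i=2
  [3] .## => #  t=0,i=6
  [2] .#. => .  t=0,i=4
  [1] ..# => .  t=0,i=3
  [0] ... => #  t=0,i=9
  bits 01011001 = 89

89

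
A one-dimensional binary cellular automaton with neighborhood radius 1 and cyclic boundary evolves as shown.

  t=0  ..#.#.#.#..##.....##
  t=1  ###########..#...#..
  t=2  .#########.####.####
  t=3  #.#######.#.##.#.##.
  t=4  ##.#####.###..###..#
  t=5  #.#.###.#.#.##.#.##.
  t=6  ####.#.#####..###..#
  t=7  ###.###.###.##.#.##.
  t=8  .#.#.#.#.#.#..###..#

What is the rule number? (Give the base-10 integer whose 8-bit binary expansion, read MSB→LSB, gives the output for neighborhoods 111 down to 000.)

  nb ###: next=#  (t=1,i=1, bit7=1)
  nb ##.: next=.  (t=0,i=12, bit6=0)
  nb #.#: next=#  (t=0,i=3, bit5=1)
  nb #..: next=#  (t=0,i=0, bit4=1)
  nb .##: next=.  (t=0,i=11, bit3=0)
  nb .#.: next=#  (t=0,i=2, bit2=1)
  nb ..#: next=#  (t=0,i=1, bit1=1)
  nb ...: next=.  (t=0,i=14, bit0=0)
  bits 10110110 = 182

182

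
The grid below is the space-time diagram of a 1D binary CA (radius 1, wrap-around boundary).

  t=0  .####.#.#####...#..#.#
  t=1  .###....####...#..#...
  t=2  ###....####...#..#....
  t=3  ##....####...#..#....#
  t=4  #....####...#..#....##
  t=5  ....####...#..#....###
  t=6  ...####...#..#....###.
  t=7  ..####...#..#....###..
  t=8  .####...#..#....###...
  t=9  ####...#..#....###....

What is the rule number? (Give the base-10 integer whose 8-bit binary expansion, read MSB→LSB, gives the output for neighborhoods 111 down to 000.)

  nb ###: next=#  (t=0,i=2, bit7=1)
  nb ##.: next=.  (t=0,i=4, bit6=0)
  nb #.#: next=.  (t=0,i=0, bit5=0)
  nb #..: next=.  (t=0,i=13, bit4=0)
  nb .##: next=#  (t=0,i=1, bit3=1)
  nb .#.: next=.  (t=0,i=6, bit2=0)
  nb ..#: next=#  (t=0,i=15, bit1=1)
  nb ...: next=.  (t=0,i=14, bit0=0)
  bits 10001010 = 138

138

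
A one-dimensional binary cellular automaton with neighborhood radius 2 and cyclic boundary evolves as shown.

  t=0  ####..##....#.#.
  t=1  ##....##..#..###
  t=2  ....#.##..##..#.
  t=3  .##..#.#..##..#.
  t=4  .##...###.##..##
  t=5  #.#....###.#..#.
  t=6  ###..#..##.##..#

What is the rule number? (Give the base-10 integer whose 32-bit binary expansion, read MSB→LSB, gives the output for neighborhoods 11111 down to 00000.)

  [31] ##### => .  t=1,i=15
  [30] ####. => .  t=0,i=2
  [29] ###.# => #  t=4,i=8
  [28] ###.. => .  t=0,i=3
  [27] ##.## => #  t=4,i=0
  [26] ##.#. => .  t=5,i=10
  [25] ##..# => .  t=0,i=4
  [24] ##... => .  t=0,i=8
  [23] #.### => #  t=0,i=0
  [22] #.##. => .  t=2,i=6
  [21] #.#.# => #  t=0,i=14
  [20] #.#.. => #  t=3,i=7
  [19] #..## => .  t=0,i=5
  [18] #..#. => .  t=1,i=9
  [17] #...# => .  t=4,i=4
  [16] #.... => .  t=0,i=9
  [15] .#### => #  t=0,i=1
  [14] .###. => #  t=4,i=7
  [13] .##.# => .  t=4,i=15
  [12] .##.. => #  t=0,i=7
  [11] .#.## => #  t=0,i=15
  [10] .#.#. => #  t=0,i=13
  [9] .#..# => #  t=1,i=11
  [8] .#... => .  t=2,i=15
  [7] ..### => .  t=1,i=13
  [6] ..##. => #  t=0,i=6
  [5] ..#.# => .  t=0,i=12
  [4] ..#.. => #  t=1,i=10
  [3] ...## => .  t=1,i=5
  [2] ...#. => .  t=0,i=11
  [1] ....# => #  t=0,i=10
  [0] ..... => #  t=2,i=1
  bits 00101000101100001101111001010011 = 682679891

682679891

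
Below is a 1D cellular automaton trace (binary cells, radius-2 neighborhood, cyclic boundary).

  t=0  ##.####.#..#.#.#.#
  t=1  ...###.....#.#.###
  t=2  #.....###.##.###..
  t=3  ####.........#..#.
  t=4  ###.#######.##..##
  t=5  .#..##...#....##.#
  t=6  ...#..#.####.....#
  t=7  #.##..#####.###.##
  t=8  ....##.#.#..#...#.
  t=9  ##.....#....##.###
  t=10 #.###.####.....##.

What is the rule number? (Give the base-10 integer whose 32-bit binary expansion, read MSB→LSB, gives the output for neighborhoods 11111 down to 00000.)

  #####|.  b31=0 t=4,i=0
  ####.|#  b30=1 t=0,i=5
  ###.#|.  b29=0 t=0,i=1
  ###..|.  b28=0 t=1,i=5
  ##.##|.  b27=0 t=0,i=2
  ##.#.|.  b26=0 t=0,i=7
  ##..#|#  b25=1 t=2,i=16
  ##...|#  b24=1 t=1,i=0
  #.###|#  b23=1 t=0,i=3
  #.##.|.  b22=0 t=2,i=10
  #.#.#|#  b21=1 t=0,i=13
  #.#..|.  b20=0 t=0,i=8
  #..##|#  b19=1 t=4,i=15
  #..#.|.  b18=0 t=0,i=10
  #...#|.  b17=0 t=1,i=1
  #....|#  b16=1 t=1,i=7
  .####|#  b15=1 t=0,i=4
  .###.|.  b14=0 t=0,i=0
  .##.#|.  b13=0 t=2,i=11
  .##..|.  b12=0 t=4,i=13
  .#.##|#  b11=1 t=0,i=16
  .#.#.|.  b10=0 t=0,i=12
  .#..#|.  b9=0 t=0,i=9
  .#...|#  b8=1 t=2,i=1
  ..###|.  b7=0 t=1,i=3
  ..##.|.  b6=0 t=5,i=4
  ..#.#|#  b5=1 t=0,i=11
  ..#..|#  b4=1 t=2,i=0
  ...##|.  b3=0 t=1,i=2
  ...#.|#  b2=1 t=1,i=10
  ....#|.  b1=0 t=1,i=9
  .....|#  b0=1 t=1,i=8
  bits 01000011101010011000100100110101 = 1135184181

1135184181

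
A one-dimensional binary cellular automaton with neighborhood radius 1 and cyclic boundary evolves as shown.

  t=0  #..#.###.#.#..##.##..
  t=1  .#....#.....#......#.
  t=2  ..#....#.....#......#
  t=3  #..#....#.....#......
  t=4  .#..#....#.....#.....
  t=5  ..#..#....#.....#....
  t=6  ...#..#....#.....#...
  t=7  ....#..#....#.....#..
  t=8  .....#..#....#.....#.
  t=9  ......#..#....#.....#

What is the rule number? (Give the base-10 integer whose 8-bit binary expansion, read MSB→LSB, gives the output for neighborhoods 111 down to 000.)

144

  ### -> #   bit 7 = 1  t=0,i=6
  ##. -> .   bit 6 = 0  t=0,i=7
  #.# -> .   bit 5 = 0  t=0,i=4
  #.. -> #   bit 4 = 1  t=0,i=1
  .## -> .   bit 3 = 0  t=0,i=5
  .#. -> .   bit 2 = 0  t=0,i=0
  ..# -> .   bit 1 = 0  t=0,i=2
  ... -> .   bit 0 = 0  t=1,i=3
  bits 10010000 = 144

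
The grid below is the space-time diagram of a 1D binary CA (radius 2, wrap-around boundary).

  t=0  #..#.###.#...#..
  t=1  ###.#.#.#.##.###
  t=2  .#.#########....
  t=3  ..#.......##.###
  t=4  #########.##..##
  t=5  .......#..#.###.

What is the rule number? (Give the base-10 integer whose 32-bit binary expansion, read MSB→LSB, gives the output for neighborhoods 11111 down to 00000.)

1450143699

  nb #####: next=.  (t=1,i=0, bit31=0)
  nb ####.: next=#  (t=1,i=1, bit30=1)
  nb ###.#: next=.  (t=0,i=7, bit29=0)
  nb ###..: next=#  (t=2,i=11, bit28=1)
  nb ##.##: next=.  (t=1,i=12, bit27=0)
  nb ##.#.: next=#  (t=0,i=8, bit26=1)
  nb ##..#: next=#  (t=3,i=0, bit25=1)
  nb ##...: next=.  (t=2,i=12, bit24=0)
  nb #.###: next=.  (t=0,i=5, bit23=0)
  nb #.##.: next=#  (t=1,i=10, bit22=1)
  nb #.#.#: next=#  (t=1,i=4, bit21=1)
  nb #.#..: next=.  (t=0,i=9, bit20=0)
  nb #..##: next=#  (t=4,i=13, bit19=1)
  nb #..#.: next=#  (t=0,i=2, bit18=1)
  nb #...#: next=#  (t=0,i=11, bit17=1)
  nb #....: next=#  (t=2,i=13, bit16=1)
  nb .####: next=.  (t=1,i=14, bit15=0)
  nb .###.: next=#  (t=0,i=6, bit14=1)
  nb .##.#: next=#  (t=1,i=11, bit13=1)
  nb .##..: next=.  (t=4,i=11, bit12=0)
  nb .#.##: next=#  (t=0,i=4, bit11=1)
  nb .#.#.: next=#  (t=1,i=5, bit10=1)
  nb .#..#: next=#  (t=0,i=1, bit9=1)
  nb .#...: next=#  (t=0,i=10, bit8=1)
  nb ..###: next=#  (t=4,i=14, bit7=1)
  nb ..##.: next=#  (t=3,i=10, bit6=1)
  nb ..#.#: next=.  (t=0,i=3, bit5=0)
  nb ..#..: next=#  (t=0,i=0, bit4=1)
  nb ...##: next=.  (t=3,i=9, bit3=0)
  nb ...#.: next=.  (t=0,i=12, bit2=0)
  nb ....#: next=#  (t=2,i=15, bit1=1)
  nb .....: next=#  (t=2,i=14, bit0=1)
  bits 01010110011011110110111111010011 = 1450143699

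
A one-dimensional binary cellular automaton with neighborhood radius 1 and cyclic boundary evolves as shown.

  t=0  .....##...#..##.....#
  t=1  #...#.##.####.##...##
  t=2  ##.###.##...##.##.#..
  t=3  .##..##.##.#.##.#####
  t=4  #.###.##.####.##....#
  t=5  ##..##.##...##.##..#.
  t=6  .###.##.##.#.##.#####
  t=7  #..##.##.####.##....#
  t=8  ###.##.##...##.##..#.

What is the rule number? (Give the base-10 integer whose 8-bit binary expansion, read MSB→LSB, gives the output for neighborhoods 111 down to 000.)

  nb ###: next=.  (t=1,i=10, bit7=0)
  nb ##.: next=#  (t=0,i=6, bit6=1)
  nb #.#: next=#  (t=1,i=5, bit5=1)
  nb #..: next=#  (t=0,i=0, bit4=1)
  nb .##: next=.  (t=0,i=5, bit3=0)
  nb .#.: next=#  (t=0,i=10, bit2=1)
  nb ..#: next=#  (t=0,i=4, bit1=1)
  nb ...: next=.  (t=0,i=1, bit0=0)
  bits 01110110 = 118

118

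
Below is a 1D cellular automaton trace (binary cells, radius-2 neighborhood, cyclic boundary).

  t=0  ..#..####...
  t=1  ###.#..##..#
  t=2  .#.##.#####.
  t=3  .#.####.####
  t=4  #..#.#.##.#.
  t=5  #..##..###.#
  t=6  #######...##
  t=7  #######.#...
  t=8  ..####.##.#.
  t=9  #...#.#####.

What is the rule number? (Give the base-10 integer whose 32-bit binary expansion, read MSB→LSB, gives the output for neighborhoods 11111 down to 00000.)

  ##### -> #   bit 31 = 1  t=2,i=8
  ####. -> #   bit 30 = 1  t=0,i=7
  ###.# -> .   bit 29 = 0  t=1,i=2
  ###.. -> #   bit 28 = 1  t=0,i=8
  ##.## -> #   bit 27 = 1  t=2,i=5
  ##.#. -> #   bit 26 = 1  t=1,i=3
  ##..# -> #   bit 25 = 1  t=1,i=9
  ##... -> .   bit 24 = 0  t=0,i=9
  #.### -> #   bit 23 = 1  t=2,i=6
  #.##. -> #   bit 22 = 1  t=2,i=3
  #.#.# -> .   bit 21 = 0  t=3,i=1
  #.#.. -> #   bit 20 = 1  t=1,i=4
  #..## -> #   bit 19 = 1  t=0,i=4
  #..#. -> .   bit 18 = 0  t=2,i=0
  #...# -> #   bit 17 = 1  t=6,i=8
  #.... -> .   bit 16 = 0  t=0,i=10
  .#### -> .   bit 15 = 0  t=0,i=6
  .###. -> .   bit 14 = 0  t=5,i=8
  .##.# -> #   bit 13 = 1  t=2,i=4
  .##.. -> #   bit 12 = 1  t=1,i=8
  .#.## -> .   bit 11 = 0  t=2,i=2
  .#.#. -> #   bit 10 = 1  t=4,i=4
  .#..# -> .   bit 9 = 0  t=0,i=3
  .#... -> .   bit 8 = 0  t=7,i=9
  ..### -> .   bit 7 = 0  t=0,i=5
  ..##. -> #   bit 6 = 1  t=1,i=7
  ..#.# -> #   bit 5 = 1  t=2,i=1
  ..#.. -> #   bit 4 = 1  t=0,i=2
  ...## -> .   bit 3 = 0  t=6,i=9
  ...#. -> #   bit 2 = 1  t=0,i=1
  ....# -> #   bit 1 = 1  t=0,i=0
  ..... -> #   bit 0 = 1  t=0,i=11
  bits 11011110110110100011010001110111 = 3738842231

3738842231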